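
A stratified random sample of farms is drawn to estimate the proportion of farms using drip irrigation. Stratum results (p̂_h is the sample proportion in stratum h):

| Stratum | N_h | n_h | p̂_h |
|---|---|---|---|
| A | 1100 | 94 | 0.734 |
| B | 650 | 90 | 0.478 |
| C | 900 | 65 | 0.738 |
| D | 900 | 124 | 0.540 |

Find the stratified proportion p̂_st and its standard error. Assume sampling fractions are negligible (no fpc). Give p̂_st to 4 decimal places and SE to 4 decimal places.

N = 3550; stratum weights W_h = N_h/N.
p̂_st = Σ W_h p̂_h = (1100·0.734 + 650·0.478 + 900·0.738 + 900·0.540)/3550 = 0.63896
V̂(p̂_st) = Σ W_h² p̂_h(1−p̂_h)/(n_h−1):
  stratum A: (1100/3550)²·0.734·0.266/93 = 0.000201569
  stratum B: (650/3550)²·0.478·0.522/89 = 9.39893e-05
  stratum C: (900/3550)²·0.738·0.262/64 = 0.000194181
  stratum D: (900/3550)²·0.540·0.460/123 = 0.0001298
V̂(p̂_st) = 0.000619539; SE = √V̂ = 0.0248905

p̂_st ≈ 0.6390, SE ≈ 0.0249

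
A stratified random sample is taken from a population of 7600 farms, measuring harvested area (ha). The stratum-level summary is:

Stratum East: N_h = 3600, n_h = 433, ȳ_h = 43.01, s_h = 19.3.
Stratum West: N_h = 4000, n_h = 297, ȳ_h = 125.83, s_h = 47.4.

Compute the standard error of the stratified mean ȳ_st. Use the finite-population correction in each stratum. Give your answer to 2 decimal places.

SE(ȳ_st) ≈ 1.45

V̂(ȳ_st) = Σ W_h² (1 − n_h/N_h) s_h²/n_h, with W_h = N_h/N and N = 7600:
  stratum East: (3600/7600)²·(1 − 433/3600)·19.3²/433 = 0.169805
  stratum West: (4000/7600)²·(1 − 297/4000)·47.4²/297 = 1.93993
V̂(ȳ_st) = 2.10974
SE(ȳ_st) = √2.10974 = 1.45249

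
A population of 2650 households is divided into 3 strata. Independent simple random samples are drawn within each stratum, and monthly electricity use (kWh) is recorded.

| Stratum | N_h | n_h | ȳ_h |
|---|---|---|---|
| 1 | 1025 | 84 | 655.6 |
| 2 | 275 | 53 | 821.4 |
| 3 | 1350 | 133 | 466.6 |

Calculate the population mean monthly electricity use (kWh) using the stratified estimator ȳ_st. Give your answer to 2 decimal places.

ȳ_st ≈ 576.52

N = Σ N_h = 2650. Stratum weights W_h = N_h/N.
ȳ_st = (1025·655.6 + 275·821.4 + 1350·466.6) / 2650 = 576.5226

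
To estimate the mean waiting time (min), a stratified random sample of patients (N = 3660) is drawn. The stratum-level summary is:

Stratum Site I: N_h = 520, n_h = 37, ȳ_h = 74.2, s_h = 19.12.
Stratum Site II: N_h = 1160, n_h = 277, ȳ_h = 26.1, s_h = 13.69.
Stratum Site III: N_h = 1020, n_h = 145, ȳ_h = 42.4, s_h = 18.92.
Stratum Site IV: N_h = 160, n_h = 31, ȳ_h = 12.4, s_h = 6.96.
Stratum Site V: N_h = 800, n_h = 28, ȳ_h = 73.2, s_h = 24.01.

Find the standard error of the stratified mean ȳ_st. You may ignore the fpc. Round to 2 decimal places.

V̂(ȳ_st) = Σ W_h² s_h²/n_h, with W_h = N_h/N and N = 3660:
  stratum Site I: (520/3660)²·19.12²/37 = 0.199443
  stratum Site II: (1160/3660)²·13.69²/277 = 0.0679643
  stratum Site III: (1020/3660)²·18.92²/145 = 0.19174
  stratum Site IV: (160/3660)²·6.96²/31 = 0.00298631
  stratum Site V: (800/3660)²·24.01²/28 = 0.983658
V̂(ȳ_st) = 1.44579
SE(ȳ_st) = √1.44579 = 1.20241

SE(ȳ_st) ≈ 1.20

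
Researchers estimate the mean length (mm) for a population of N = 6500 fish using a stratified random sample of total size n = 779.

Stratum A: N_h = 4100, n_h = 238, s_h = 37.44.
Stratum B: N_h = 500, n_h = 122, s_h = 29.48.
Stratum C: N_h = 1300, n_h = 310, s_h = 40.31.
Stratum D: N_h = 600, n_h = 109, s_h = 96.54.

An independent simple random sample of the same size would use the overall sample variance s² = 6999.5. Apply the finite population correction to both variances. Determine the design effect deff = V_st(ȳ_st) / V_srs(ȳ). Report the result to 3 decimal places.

V̂(ȳ_st) = Σ W_h² (1 − n_h/N_h) s_h²/n_h, with W_h = N_h/N and N = 6500:
  stratum A: (4100/6500)²·(1 − 238/4100)·37.44²/238 = 2.20731
  stratum B: (500/6500)²·(1 − 122/500)·29.48²/122 = 0.0318662
  stratum C: (1300/6500)²·(1 − 310/1300)·40.31²/310 = 0.159667
  stratum D: (600/6500)²·(1 − 109/600)·96.54²/109 = 0.596203
V_st = 2.99505
V_srs = (1 − 779/6500)·6999.5/779 = 7.90839
deff = V_st / V_srs = 2.99505/7.90839 = 0.3787

deff ≈ 0.379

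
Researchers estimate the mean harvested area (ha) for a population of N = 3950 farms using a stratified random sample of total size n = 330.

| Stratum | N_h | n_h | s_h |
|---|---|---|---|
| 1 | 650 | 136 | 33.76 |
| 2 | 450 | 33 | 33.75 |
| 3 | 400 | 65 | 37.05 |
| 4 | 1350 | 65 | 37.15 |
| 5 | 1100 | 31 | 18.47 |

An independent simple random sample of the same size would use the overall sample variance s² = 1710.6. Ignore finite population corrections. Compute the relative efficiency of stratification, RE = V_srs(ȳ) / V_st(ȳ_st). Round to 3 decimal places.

RE ≈ 1.227

V̂(ȳ_st) = Σ W_h² s_h²/n_h, with W_h = N_h/N and N = 3950:
  stratum 1: (650/3950)²·33.76²/136 = 0.226933
  stratum 2: (450/3950)²·33.75²/33 = 0.447986
  stratum 3: (400/3950)²·37.05²/65 = 0.216565
  stratum 4: (1350/3950)²·37.15²/65 = 2.48015
  stratum 5: (1100/3950)²·18.47²/31 = 0.853421
V_st = 4.22505
V_srs = s²/n = 1710.6/330 = 5.18364
Relative efficiency = V_srs / V_st = 5.18364/4.22505 = 1.2269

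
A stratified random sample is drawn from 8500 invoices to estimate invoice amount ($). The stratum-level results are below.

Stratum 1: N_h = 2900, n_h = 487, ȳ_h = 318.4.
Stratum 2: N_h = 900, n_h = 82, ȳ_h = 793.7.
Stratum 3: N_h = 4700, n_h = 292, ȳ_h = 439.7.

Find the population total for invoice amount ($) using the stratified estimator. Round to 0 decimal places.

τ̂_st ≈ 3704280

τ̂_st = Σ N_h ȳ_h = 2900·318.4 + 900·793.7 + 4700·439.7 = 3704280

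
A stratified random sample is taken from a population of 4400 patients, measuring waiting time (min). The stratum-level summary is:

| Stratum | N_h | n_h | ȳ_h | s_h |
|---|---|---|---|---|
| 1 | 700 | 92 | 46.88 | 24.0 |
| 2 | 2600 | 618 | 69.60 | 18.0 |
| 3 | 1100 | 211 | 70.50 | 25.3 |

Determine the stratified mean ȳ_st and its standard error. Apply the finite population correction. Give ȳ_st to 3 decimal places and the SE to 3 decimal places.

ȳ_st = Σ W_h ȳ_h = (700·46.88 + 2600·69.60 + 1100·70.50)/4400 = 66.21045
V̂(ȳ_st) = Σ W_h² (1 − n_h/N_h) s_h²/n_h, with W_h = N_h/N and N = 4400:
  stratum 1: (700/4400)²·(1 − 92/700)·24.0²/92 = 0.137636
  stratum 2: (2600/4400)²·(1 − 618/2600)·18.0²/618 = 0.139549
  stratum 3: (1100/4400)²·(1 − 211/1100)·25.3²/211 = 0.153231
V̂(ȳ_st) = 0.430416
SE(ȳ_st) = √0.430416 = 0.656061

ȳ_st ≈ 66.210, SE ≈ 0.656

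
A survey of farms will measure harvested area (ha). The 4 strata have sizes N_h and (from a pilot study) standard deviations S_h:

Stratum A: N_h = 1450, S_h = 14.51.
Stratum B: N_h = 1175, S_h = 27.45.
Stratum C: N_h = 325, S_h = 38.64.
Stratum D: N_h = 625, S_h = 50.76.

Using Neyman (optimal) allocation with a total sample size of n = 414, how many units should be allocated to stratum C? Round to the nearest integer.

53

Neyman allocation: n_h = n · N_h S_h / Σ N_i S_i, with n = 414.
  stratum A: N_h·S_h = 1450·14.51 = 21039.50
  stratum B: N_h·S_h = 1175·27.45 = 32253.75
  stratum C: N_h·S_h = 325·38.64 = 12558.00
  stratum D: N_h·S_h = 625·50.76 = 31725.00
Σ N_h S_h = 97576.25
n for stratum C = 414·12558.00/97576.25 = 53.282 → 53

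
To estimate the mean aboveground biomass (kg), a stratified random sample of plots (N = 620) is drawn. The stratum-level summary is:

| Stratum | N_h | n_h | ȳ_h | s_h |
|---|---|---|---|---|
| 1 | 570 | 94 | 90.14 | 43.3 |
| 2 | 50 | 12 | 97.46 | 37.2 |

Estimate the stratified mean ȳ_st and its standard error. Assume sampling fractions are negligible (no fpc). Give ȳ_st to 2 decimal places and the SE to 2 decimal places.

ȳ_st ≈ 90.73, SE ≈ 4.20

ȳ_st = Σ W_h ȳ_h = (570·90.14 + 50·97.46)/620 = 90.73032
V̂(ȳ_st) = Σ W_h² s_h²/n_h, with W_h = N_h/N and N = 620:
  stratum 1: (570/620)²·43.3²/94 = 16.8583
  stratum 2: (50/620)²·37.2²/12 = 0.75
V̂(ȳ_st) = 17.6083
SE(ȳ_st) = √17.6083 = 4.19623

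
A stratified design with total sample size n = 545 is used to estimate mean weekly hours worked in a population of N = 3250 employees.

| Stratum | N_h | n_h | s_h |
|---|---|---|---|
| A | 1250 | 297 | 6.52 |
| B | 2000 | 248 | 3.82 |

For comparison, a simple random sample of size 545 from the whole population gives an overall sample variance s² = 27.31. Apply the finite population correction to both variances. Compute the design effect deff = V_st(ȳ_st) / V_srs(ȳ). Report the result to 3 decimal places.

V̂(ȳ_st) = Σ W_h² (1 − n_h/N_h) s_h²/n_h, with W_h = N_h/N and N = 3250:
  stratum A: (1250/3250)²·(1 − 297/1250)·6.52²/297 = 0.0161427
  stratum B: (2000/3250)²·(1 − 248/2000)·3.82²/248 = 0.0195197
V_st = 0.0356623
V_srs = (1 − 545/3250)·27.31/545 = 0.041707
deff = V_st / V_srs = 0.0356623/0.041707 = 0.8551

deff ≈ 0.855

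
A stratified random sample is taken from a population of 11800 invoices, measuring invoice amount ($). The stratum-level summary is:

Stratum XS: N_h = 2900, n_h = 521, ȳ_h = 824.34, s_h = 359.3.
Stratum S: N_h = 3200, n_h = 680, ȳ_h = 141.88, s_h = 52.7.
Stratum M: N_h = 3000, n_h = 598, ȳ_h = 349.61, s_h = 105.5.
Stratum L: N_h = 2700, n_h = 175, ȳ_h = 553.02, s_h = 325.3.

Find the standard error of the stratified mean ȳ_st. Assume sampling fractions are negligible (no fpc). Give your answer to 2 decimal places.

V̂(ȳ_st) = Σ W_h² s_h²/n_h, with W_h = N_h/N and N = 11800:
  stratum XS: (2900/11800)²·359.3²/521 = 14.9661
  stratum S: (3200/11800)²·52.7²/680 = 0.300364
  stratum M: (3000/11800)²·105.5²/598 = 1.20305
  stratum L: (2700/11800)²·325.3²/175 = 31.6587
V̂(ȳ_st) = 48.1282
SE(ȳ_st) = √48.1282 = 6.93745

SE(ȳ_st) ≈ 6.94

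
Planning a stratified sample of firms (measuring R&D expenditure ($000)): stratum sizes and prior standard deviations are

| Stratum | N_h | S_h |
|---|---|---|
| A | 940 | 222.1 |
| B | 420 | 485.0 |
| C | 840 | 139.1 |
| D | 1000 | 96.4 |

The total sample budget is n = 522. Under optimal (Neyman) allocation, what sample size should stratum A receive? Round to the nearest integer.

174

Neyman allocation: n_h = n · N_h S_h / Σ N_i S_i, with n = 522.
  stratum A: N_h·S_h = 940·222.1 = 208774.00
  stratum B: N_h·S_h = 420·485.0 = 203700.00
  stratum C: N_h·S_h = 840·139.1 = 116844.00
  stratum D: N_h·S_h = 1000·96.4 = 96400.00
Σ N_h S_h = 625718.00
n for stratum A = 522·208774.00/625718.00 = 174.168 → 174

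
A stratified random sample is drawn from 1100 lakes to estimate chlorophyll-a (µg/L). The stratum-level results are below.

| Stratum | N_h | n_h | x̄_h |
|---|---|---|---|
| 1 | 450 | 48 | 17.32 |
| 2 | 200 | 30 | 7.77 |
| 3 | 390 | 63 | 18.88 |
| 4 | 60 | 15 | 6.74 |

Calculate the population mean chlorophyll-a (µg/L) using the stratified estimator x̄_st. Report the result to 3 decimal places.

N = Σ N_h = 1100. Stratum weights W_h = N_h/N.
x̄_st = (450·17.32 + 200·7.77 + 390·18.88 + 60·6.74) / 1100 = 15.55964

x̄_st ≈ 15.560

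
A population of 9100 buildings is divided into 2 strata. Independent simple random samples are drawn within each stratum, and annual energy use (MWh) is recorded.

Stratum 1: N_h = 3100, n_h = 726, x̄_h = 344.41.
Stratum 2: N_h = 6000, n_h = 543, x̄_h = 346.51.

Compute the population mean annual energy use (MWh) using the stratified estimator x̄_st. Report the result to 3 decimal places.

N = Σ N_h = 9100. Stratum weights W_h = N_h/N.
x̄_st = (3100·344.41 + 6000·346.51) / 9100 = 345.79462

x̄_st ≈ 345.795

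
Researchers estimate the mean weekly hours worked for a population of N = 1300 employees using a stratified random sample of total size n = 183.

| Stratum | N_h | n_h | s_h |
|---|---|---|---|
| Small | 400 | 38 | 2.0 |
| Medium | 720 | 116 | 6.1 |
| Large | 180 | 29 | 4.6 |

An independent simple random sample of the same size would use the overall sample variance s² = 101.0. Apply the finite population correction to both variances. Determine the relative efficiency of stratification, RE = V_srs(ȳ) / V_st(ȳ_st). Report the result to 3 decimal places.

RE ≈ 4.591

V̂(ȳ_st) = Σ W_h² (1 − n_h/N_h) s_h²/n_h, with W_h = N_h/N and N = 1300:
  stratum Small: (400/1300)²·(1 − 38/400)·2.0²/38 = 0.009019
  stratum Medium: (720/1300)²·(1 − 116/720)·6.1²/116 = 0.0825438
  stratum Large: (180/1300)²·(1 − 29/180)·4.6²/29 = 0.0117349
V_st = 0.103298
V_srs = (1 − 183/1300)·101.0/183 = 0.47422
Relative efficiency = V_srs / V_st = 0.47422/0.103298 = 4.5908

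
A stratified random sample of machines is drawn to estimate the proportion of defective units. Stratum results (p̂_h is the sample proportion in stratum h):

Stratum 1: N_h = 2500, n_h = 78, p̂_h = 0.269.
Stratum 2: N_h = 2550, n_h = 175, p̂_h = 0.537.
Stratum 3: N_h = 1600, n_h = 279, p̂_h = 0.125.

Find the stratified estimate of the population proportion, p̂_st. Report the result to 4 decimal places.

p̂_st ≈ 0.3371

N = 6650; stratum weights W_h = N_h/N.
p̂_st = Σ W_h p̂_h = (2500·0.269 + 2550·0.537 + 1600·0.125)/6650 = 0.33712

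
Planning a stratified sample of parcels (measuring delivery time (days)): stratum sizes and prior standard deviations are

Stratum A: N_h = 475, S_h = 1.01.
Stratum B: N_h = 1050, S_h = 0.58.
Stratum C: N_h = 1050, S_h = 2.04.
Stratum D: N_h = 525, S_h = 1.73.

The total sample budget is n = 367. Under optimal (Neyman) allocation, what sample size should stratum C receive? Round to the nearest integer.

Neyman allocation: n_h = n · N_h S_h / Σ N_i S_i, with n = 367.
  stratum A: N_h·S_h = 475·1.01 = 479.75
  stratum B: N_h·S_h = 1050·0.58 = 609.00
  stratum C: N_h·S_h = 1050·2.04 = 2142.00
  stratum D: N_h·S_h = 525·1.73 = 908.25
Σ N_h S_h = 4139.00
n for stratum C = 367·2142.00/4139.00 = 189.928 → 190

190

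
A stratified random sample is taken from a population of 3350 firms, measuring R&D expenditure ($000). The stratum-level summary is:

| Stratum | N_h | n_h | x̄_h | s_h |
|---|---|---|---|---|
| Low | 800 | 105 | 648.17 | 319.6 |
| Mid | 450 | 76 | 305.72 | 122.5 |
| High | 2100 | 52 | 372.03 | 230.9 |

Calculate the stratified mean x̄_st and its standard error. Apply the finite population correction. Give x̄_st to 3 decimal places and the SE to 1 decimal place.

x̄_st = Σ W_h x̄_h = (800·648.17 + 450·305.72 + 2100·372.03)/3350 = 429.06657
V̂(x̄_st) = Σ W_h² (1 − n_h/N_h) s_h²/n_h, with W_h = N_h/N and N = 3350:
  stratum Low: (800/3350)²·(1 − 105/800)·319.6²/105 = 48.1958
  stratum Mid: (450/3350)²·(1 − 76/450)·122.5²/76 = 2.9611
  stratum High: (2100/3350)²·(1 − 52/2100)·230.9²/52 = 392.92
V̂(x̄_st) = 444.077
SE(x̄_st) = √444.077 = 21.0731

x̄_st ≈ 429.067, SE ≈ 21.1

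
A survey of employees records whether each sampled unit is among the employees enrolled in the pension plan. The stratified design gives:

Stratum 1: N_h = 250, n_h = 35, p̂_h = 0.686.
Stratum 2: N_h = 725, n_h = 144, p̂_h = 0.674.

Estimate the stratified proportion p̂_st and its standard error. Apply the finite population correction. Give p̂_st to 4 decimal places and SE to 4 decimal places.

p̂_st ≈ 0.6771, SE ≈ 0.0322

N = 975; stratum weights W_h = N_h/N.
p̂_st = Σ W_h p̂_h = (250·0.686 + 725·0.674)/975 = 0.67708
V̂(p̂_st) = Σ W_h² (1 − n_h/N_h) p̂_h(1−p̂_h)/(n_h−1):
  stratum 1: (250/975)²·(1 − 35/250)·0.686·0.314/34 = 0.000358215
  stratum 2: (725/975)²·(1 − 144/725)·0.674·0.326/143 = 0.000680842
V̂(p̂_st) = 0.00103906; SE = √V̂ = 0.0322344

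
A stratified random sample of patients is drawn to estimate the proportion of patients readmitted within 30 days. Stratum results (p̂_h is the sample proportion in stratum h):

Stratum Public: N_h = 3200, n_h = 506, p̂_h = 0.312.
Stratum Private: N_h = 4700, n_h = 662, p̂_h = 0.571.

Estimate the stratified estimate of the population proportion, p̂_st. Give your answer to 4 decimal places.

N = 7900; stratum weights W_h = N_h/N.
p̂_st = Σ W_h p̂_h = (3200·0.312 + 4700·0.571)/7900 = 0.46609

p̂_st ≈ 0.4661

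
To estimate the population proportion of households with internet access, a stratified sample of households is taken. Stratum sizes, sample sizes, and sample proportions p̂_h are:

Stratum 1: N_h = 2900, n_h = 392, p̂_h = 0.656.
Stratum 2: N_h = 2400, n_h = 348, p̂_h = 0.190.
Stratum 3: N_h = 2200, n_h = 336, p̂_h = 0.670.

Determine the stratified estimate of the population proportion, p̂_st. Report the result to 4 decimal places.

p̂_st ≈ 0.5110

N = 7500; stratum weights W_h = N_h/N.
p̂_st = Σ W_h p̂_h = (2900·0.656 + 2400·0.190 + 2200·0.670)/7500 = 0.51099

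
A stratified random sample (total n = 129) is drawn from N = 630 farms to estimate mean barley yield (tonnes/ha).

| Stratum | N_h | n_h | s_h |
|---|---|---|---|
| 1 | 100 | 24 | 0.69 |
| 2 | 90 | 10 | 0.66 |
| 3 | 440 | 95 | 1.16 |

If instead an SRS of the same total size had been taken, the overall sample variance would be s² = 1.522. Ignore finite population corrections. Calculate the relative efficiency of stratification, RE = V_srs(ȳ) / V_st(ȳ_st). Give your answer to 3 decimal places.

V̂(ȳ_st) = Σ W_h² s_h²/n_h, with W_h = N_h/N and N = 630:
  stratum 1: (100/630)²·0.69²/24 = 0.000499811
  stratum 2: (90/630)²·0.66²/10 = 0.00088898
  stratum 3: (440/630)²·1.16²/95 = 0.00690902
V_st = 0.00829781
V_srs = s²/n = 1.522/129 = 0.0117984
Relative efficiency = V_srs / V_st = 0.0117984/0.00829781 = 1.4219

RE ≈ 1.422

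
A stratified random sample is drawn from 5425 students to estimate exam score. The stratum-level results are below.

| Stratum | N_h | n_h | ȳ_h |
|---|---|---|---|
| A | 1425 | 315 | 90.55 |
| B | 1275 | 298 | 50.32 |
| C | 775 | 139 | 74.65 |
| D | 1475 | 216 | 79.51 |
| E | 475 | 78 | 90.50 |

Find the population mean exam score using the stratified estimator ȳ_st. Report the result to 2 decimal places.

ȳ_st ≈ 75.82

N = Σ N_h = 5425. Stratum weights W_h = N_h/N.
ȳ_st = (1425·90.55 + 1275·50.32 + 775·74.65 + 1475·79.51 + 475·90.50) / 5425 = 75.8176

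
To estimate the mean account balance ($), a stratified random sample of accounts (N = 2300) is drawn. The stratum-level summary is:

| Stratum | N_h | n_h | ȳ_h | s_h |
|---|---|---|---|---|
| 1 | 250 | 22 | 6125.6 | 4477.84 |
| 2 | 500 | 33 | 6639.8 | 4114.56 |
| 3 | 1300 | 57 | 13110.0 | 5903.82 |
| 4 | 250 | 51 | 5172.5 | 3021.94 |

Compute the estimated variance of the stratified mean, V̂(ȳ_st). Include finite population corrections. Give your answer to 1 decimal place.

V̂(ȳ_st) ≈ 220937.6

V̂(ȳ_st) = Σ W_h² (1 − n_h/N_h) s_h²/n_h, with W_h = N_h/N and N = 2300:
  stratum 1: (250/2300)²·(1 − 22/250)·4477.84²/22 = 9820.5
  stratum 2: (500/2300)²·(1 − 33/500)·4114.56²/33 = 22644.6
  stratum 3: (1300/2300)²·(1 − 57/1300)·5903.82²/57 = 186789
  stratum 4: (250/2300)²·(1 − 51/250)·3021.94²/51 = 1683.99
V̂(ȳ_st) = 220938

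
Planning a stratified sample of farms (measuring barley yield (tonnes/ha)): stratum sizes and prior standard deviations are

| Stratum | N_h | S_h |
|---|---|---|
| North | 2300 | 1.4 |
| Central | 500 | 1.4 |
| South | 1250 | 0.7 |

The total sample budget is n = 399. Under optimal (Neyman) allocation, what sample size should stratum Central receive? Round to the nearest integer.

Neyman allocation: n_h = n · N_h S_h / Σ N_i S_i, with n = 399.
  stratum North: N_h·S_h = 2300·1.4 = 3220.00
  stratum Central: N_h·S_h = 500·1.4 = 700.00
  stratum South: N_h·S_h = 1250·0.7 = 875.00
Σ N_h S_h = 4795.00
n for stratum Central = 399·700.00/4795.00 = 58.248 → 58

58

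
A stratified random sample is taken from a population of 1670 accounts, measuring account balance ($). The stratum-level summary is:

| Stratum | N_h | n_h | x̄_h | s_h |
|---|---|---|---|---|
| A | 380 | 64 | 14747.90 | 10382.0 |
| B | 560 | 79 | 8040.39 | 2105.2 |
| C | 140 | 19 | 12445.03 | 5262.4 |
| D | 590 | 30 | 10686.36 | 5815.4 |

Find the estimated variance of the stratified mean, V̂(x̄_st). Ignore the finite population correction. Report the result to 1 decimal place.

V̂(x̄_st) ≈ 244456.2

V̂(x̄_st) = Σ W_h² s_h²/n_h, with W_h = N_h/N and N = 1670:
  stratum A: (380/1670)²·10382.0²/64 = 87200
  stratum B: (560/1670)²·2105.2²/79 = 6308.16
  stratum C: (140/1670)²·5262.4²/19 = 10243.2
  stratum D: (590/1670)²·5815.4²/30 = 140705
V̂(x̄_st) = 244456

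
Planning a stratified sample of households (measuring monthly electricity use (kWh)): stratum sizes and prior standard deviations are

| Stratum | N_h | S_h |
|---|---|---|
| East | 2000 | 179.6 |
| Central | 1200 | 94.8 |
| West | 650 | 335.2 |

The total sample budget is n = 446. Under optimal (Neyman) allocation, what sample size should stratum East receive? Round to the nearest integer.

Neyman allocation: n_h = n · N_h S_h / Σ N_i S_i, with n = 446.
  stratum East: N_h·S_h = 2000·179.6 = 359200.00
  stratum Central: N_h·S_h = 1200·94.8 = 113760.00
  stratum West: N_h·S_h = 650·335.2 = 217880.00
Σ N_h S_h = 690840.00
n for stratum East = 446·359200.00/690840.00 = 231.896 → 232

232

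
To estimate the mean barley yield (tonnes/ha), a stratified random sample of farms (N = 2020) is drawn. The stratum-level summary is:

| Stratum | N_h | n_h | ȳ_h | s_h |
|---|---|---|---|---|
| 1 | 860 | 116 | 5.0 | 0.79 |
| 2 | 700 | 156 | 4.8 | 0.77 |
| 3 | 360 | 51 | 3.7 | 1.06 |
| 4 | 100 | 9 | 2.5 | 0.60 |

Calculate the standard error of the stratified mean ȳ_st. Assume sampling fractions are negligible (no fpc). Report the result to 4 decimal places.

V̂(ȳ_st) = Σ W_h² s_h²/n_h, with W_h = N_h/N and N = 2020:
  stratum 1: (860/2020)²·0.79²/116 = 0.000975193
  stratum 2: (700/2020)²·0.77²/156 = 0.000456405
  stratum 3: (360/2020)²·1.06²/51 = 0.000699751
  stratum 4: (100/2020)²·0.60²/9 = 9.80296e-05
V̂(ȳ_st) = 0.00222938
SE(ȳ_st) = √0.00222938 = 0.0472163

SE(ȳ_st) ≈ 0.0472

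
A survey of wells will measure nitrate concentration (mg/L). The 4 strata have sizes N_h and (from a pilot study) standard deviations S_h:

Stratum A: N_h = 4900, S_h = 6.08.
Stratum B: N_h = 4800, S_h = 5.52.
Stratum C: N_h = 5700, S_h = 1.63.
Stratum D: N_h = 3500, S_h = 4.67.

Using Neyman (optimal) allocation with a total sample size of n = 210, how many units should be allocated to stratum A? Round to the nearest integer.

Neyman allocation: n_h = n · N_h S_h / Σ N_i S_i, with n = 210.
  stratum A: N_h·S_h = 4900·6.08 = 29792.00
  stratum B: N_h·S_h = 4800·5.52 = 26496.00
  stratum C: N_h·S_h = 5700·1.63 = 9291.00
  stratum D: N_h·S_h = 3500·4.67 = 16345.00
Σ N_h S_h = 81924.00
n for stratum A = 210·29792.00/81924.00 = 76.367 → 76

76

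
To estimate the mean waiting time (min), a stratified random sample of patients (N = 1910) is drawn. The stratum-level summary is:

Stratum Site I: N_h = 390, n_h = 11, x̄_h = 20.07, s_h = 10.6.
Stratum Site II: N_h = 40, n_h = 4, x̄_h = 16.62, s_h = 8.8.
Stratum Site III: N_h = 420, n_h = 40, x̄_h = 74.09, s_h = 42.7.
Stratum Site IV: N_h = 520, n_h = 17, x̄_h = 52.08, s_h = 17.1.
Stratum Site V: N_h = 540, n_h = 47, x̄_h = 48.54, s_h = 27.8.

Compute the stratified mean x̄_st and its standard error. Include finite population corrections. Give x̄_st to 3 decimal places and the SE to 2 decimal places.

x̄_st = Σ W_h x̄_h = (390·20.07 + 40·16.62 + 420·74.09 + 520·52.08 + 540·48.54)/1910 = 48.64037
V̂(x̄_st) = Σ W_h² (1 − n_h/N_h) s_h²/n_h, with W_h = N_h/N and N = 1910:
  stratum Site I: (390/1910)²·(1 − 11/390)·10.6²/11 = 0.413863
  stratum Site II: (40/1910)²·(1 − 4/40)·8.8²/4 = 0.0076419
  stratum Site III: (420/1910)²·(1 − 40/420)·42.7²/40 = 1.99417
  stratum Site IV: (520/1910)²·(1 − 17/520)·17.1²/17 = 1.23324
  stratum Site V: (540/1910)²·(1 − 47/540)·27.8²/47 = 1.19996
V̂(x̄_st) = 4.84887
SE(x̄_st) = √4.84887 = 2.20202

x̄_st ≈ 48.640, SE ≈ 2.20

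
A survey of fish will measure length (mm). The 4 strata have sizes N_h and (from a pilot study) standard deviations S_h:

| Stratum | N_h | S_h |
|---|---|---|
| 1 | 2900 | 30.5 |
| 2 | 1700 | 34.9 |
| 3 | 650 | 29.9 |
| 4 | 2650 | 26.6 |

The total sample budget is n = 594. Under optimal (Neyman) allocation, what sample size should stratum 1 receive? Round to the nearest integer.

221

Neyman allocation: n_h = n · N_h S_h / Σ N_i S_i, with n = 594.
  stratum 1: N_h·S_h = 2900·30.5 = 88450.00
  stratum 2: N_h·S_h = 1700·34.9 = 59330.00
  stratum 3: N_h·S_h = 650·29.9 = 19435.00
  stratum 4: N_h·S_h = 2650·26.6 = 70490.00
Σ N_h S_h = 237705.00
n for stratum 1 = 594·88450.00/237705.00 = 221.027 → 221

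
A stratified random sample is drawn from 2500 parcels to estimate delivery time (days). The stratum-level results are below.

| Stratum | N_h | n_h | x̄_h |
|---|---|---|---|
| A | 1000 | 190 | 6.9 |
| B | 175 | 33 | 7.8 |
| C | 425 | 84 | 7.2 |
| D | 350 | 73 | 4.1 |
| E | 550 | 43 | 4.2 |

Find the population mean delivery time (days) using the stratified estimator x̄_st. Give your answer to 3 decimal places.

N = Σ N_h = 2500. Stratum weights W_h = N_h/N.
x̄_st = (1000·6.9 + 175·7.8 + 425·7.2 + 350·4.1 + 550·4.2) / 2500 = 6.02800

x̄_st ≈ 6.028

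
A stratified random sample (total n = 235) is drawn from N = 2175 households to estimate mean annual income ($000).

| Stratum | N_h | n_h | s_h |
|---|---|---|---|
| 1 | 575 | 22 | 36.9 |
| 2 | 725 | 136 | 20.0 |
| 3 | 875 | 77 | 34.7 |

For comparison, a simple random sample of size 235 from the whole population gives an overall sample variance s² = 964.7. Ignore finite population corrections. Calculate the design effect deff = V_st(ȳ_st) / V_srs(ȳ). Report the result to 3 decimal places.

deff ≈ 1.750

V̂(ȳ_st) = Σ W_h² s_h²/n_h, with W_h = N_h/N and N = 2175:
  stratum 1: (575/2175)²·36.9²/22 = 4.32561
  stratum 2: (725/2175)²·20.0²/136 = 0.326797
  stratum 3: (875/2175)²·34.7²/77 = 2.53085
V_st = 7.18325
V_srs = s²/n = 964.7/235 = 4.10511
deff = V_st / V_srs = 7.18325/4.10511 = 1.7498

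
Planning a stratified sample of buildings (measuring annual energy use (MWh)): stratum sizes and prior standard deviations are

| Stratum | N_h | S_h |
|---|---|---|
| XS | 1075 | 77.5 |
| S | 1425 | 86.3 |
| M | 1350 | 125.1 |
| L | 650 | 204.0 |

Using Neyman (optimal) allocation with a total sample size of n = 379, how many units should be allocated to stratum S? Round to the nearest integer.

Neyman allocation: n_h = n · N_h S_h / Σ N_i S_i, with n = 379.
  stratum XS: N_h·S_h = 1075·77.5 = 83312.50
  stratum S: N_h·S_h = 1425·86.3 = 122977.50
  stratum M: N_h·S_h = 1350·125.1 = 168885.00
  stratum L: N_h·S_h = 650·204.0 = 132600.00
Σ N_h S_h = 507775.00
n for stratum S = 379·122977.50/507775.00 = 91.790 → 92

92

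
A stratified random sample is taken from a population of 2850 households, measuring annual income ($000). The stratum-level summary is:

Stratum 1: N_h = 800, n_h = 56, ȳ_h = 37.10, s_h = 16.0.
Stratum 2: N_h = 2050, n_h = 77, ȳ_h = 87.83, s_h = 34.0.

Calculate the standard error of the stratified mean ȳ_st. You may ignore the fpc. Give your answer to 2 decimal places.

V̂(ȳ_st) = Σ W_h² s_h²/n_h, with W_h = N_h/N and N = 2850:
  stratum 1: (800/2850)²·16.0²/56 = 0.360199
  stratum 2: (2050/2850)²·34.0²/77 = 7.76757
V̂(ȳ_st) = 8.12777
SE(ȳ_st) = √8.12777 = 2.85092

SE(ȳ_st) ≈ 2.85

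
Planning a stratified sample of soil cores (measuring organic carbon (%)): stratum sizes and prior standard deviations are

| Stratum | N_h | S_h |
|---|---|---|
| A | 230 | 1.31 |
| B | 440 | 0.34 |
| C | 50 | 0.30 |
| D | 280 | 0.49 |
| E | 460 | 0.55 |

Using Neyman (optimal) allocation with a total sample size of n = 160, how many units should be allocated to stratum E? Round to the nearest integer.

47

Neyman allocation: n_h = n · N_h S_h / Σ N_i S_i, with n = 160.
  stratum A: N_h·S_h = 230·1.31 = 301.30
  stratum B: N_h·S_h = 440·0.34 = 149.60
  stratum C: N_h·S_h = 50·0.30 = 15.00
  stratum D: N_h·S_h = 280·0.49 = 137.20
  stratum E: N_h·S_h = 460·0.55 = 253.00
Σ N_h S_h = 856.10
n for stratum E = 160·253.00/856.10 = 47.284 → 47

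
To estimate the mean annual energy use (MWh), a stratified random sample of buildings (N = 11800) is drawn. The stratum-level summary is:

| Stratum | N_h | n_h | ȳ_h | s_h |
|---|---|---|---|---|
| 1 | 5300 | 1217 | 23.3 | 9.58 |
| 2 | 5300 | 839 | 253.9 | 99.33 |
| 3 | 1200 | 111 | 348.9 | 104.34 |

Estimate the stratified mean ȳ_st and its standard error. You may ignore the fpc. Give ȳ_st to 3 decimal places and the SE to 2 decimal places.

ȳ_st = Σ W_h ȳ_h = (5300·23.3 + 5300·253.9 + 1200·348.9)/11800 = 159.98644
V̂(ȳ_st) = Σ W_h² s_h²/n_h, with W_h = N_h/N and N = 11800:
  stratum 1: (5300/11800)²·9.58²/1217 = 0.0152135
  stratum 2: (5300/11800)²·99.33²/839 = 2.37239
  stratum 3: (1200/11800)²·104.34²/111 = 1.01433
V̂(ȳ_st) = 3.40193
SE(ȳ_st) = √3.40193 = 1.84443

ȳ_st ≈ 159.986, SE ≈ 1.84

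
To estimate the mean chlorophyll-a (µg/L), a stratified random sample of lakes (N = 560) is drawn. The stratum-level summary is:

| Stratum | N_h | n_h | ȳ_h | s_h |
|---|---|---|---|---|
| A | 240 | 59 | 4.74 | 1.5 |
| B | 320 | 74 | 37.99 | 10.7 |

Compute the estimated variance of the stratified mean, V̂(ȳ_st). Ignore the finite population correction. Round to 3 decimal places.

V̂(ȳ_st) = Σ W_h² s_h²/n_h, with W_h = N_h/N and N = 560:
  stratum A: (240/560)²·1.5²/59 = 0.0070045
  stratum B: (320/560)²·10.7²/74 = 0.505196
V̂(ȳ_st) = 0.5122

V̂(ȳ_st) ≈ 0.512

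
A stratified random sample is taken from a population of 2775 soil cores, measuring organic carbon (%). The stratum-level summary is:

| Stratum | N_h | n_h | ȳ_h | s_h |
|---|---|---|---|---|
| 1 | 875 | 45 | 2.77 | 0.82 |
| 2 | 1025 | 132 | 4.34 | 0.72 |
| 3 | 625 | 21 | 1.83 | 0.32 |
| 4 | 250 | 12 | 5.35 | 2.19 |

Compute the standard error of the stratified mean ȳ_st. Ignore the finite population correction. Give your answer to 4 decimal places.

SE(ȳ_st) ≈ 0.0742

V̂(ȳ_st) = Σ W_h² s_h²/n_h, with W_h = N_h/N and N = 2775:
  stratum 1: (875/2775)²·0.82²/45 = 0.00148561
  stratum 2: (1025/2775)²·0.72²/132 = 0.000535812
  stratum 3: (625/2775)²·0.32²/21 = 0.000247352
  stratum 4: (250/2775)²·2.19²/12 = 0.00324385
V̂(ȳ_st) = 0.00551263
SE(ȳ_st) = √0.00551263 = 0.0742471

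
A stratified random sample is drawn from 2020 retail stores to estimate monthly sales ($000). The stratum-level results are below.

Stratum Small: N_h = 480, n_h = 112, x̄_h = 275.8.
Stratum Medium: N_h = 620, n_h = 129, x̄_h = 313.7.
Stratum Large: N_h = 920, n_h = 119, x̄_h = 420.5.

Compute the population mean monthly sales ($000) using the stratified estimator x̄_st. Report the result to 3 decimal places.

x̄_st ≈ 353.336

N = Σ N_h = 2020. Stratum weights W_h = N_h/N.
x̄_st = (480·275.8 + 620·313.7 + 920·420.5) / 2020 = 353.33564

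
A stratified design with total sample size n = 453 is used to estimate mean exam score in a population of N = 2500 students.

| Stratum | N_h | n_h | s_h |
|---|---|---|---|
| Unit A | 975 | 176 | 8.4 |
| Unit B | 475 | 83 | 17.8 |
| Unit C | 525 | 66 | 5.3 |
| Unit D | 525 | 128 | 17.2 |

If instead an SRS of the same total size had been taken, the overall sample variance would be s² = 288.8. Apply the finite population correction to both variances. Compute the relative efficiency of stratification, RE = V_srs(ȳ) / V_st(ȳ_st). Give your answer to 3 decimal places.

V̂(ȳ_st) = Σ W_h² (1 − n_h/N_h) s_h²/n_h, with W_h = N_h/N and N = 2500:
  stratum Unit A: (975/2500)²·(1 − 176/975)·8.4²/176 = 0.0499709
  stratum Unit B: (475/2500)²·(1 − 83/475)·17.8²/83 = 0.113726
  stratum Unit C: (525/2500)²·(1 − 66/525)·5.3²/66 = 0.0164097
  stratum Unit D: (525/2500)²·(1 − 128/525)·17.2²/128 = 0.0770756
V_st = 0.257183
V_srs = (1 − 453/2500)·288.8/453 = 0.522008
Relative efficiency = V_srs / V_st = 0.522008/0.257183 = 2.0297

RE ≈ 2.030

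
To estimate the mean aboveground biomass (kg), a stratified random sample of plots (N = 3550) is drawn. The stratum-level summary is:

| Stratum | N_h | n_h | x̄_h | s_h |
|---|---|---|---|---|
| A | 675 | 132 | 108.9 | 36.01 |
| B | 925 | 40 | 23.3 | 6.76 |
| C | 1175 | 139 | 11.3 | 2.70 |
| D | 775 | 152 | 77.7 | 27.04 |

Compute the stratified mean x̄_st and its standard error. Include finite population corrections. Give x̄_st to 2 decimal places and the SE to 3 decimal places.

x̄_st ≈ 47.48, SE ≈ 0.741

x̄_st = Σ W_h x̄_h = (675·108.9 + 925·23.3 + 1175·11.3 + 775·77.7)/3550 = 47.48028
V̂(x̄_st) = Σ W_h² (1 − n_h/N_h) s_h²/n_h, with W_h = N_h/N and N = 3550:
  stratum A: (675/3550)²·(1 − 132/675)·36.01²/132 = 0.285706
  stratum B: (925/3550)²·(1 − 40/925)·6.76²/40 = 0.0742099
  stratum C: (1175/3550)²·(1 − 139/1175)·2.70²/139 = 0.00506587
  stratum D: (775/3550)²·(1 − 152/775)·27.04²/152 = 0.18429
V̂(x̄_st) = 0.549272
SE(x̄_st) = √0.549272 = 0.741129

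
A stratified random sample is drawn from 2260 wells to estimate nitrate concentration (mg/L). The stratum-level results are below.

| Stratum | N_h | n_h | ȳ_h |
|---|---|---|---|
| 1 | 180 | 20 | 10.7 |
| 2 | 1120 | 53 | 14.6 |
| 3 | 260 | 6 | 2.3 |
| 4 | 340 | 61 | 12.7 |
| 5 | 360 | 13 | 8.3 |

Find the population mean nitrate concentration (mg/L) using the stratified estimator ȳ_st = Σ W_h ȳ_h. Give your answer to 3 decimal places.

N = Σ N_h = 2260. Stratum weights W_h = N_h/N.
ȳ_st = (180·10.7 + 1120·14.6 + 260·2.3 + 340·12.7 + 360·8.3) / 2260 = 11.58496

ȳ_st ≈ 11.585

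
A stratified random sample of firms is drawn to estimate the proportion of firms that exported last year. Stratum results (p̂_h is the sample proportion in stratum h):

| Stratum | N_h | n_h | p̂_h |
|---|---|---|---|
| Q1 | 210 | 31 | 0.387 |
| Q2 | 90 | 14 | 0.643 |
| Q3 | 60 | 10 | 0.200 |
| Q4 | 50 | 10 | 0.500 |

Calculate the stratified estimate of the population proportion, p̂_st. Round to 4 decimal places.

N = 410; stratum weights W_h = N_h/N.
p̂_st = Σ W_h p̂_h = (210·0.387 + 90·0.643 + 60·0.200 + 50·0.500)/410 = 0.42961

p̂_st ≈ 0.4296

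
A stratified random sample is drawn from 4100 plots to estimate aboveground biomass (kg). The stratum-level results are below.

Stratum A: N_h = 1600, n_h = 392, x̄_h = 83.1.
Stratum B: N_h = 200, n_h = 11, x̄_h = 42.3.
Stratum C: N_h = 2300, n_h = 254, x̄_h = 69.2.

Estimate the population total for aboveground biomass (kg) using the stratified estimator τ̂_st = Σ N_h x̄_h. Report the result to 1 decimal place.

τ̂_st = Σ N_h x̄_h = 1600·83.1 + 200·42.3 + 2300·69.2 = 300580.0

τ̂_st ≈ 300580.0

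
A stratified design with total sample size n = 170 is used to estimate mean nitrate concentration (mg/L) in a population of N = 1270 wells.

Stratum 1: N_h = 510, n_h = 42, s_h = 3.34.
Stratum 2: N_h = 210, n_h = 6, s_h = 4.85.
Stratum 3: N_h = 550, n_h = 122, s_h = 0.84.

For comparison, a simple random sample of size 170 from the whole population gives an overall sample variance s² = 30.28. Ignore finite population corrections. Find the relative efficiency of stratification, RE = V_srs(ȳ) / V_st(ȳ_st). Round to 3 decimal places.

V̂(ȳ_st) = Σ W_h² s_h²/n_h, with W_h = N_h/N and N = 1270:
  stratum 1: (510/1270)²·3.34²/42 = 0.0428328
  stratum 2: (210/1270)²·4.85²/6 = 0.107192
  stratum 3: (550/1270)²·0.84²/122 = 0.00108472
V_st = 0.15111
V_srs = s²/n = 30.28/170 = 0.178118
Relative efficiency = V_srs / V_st = 0.178118/0.15111 = 1.1787

RE ≈ 1.179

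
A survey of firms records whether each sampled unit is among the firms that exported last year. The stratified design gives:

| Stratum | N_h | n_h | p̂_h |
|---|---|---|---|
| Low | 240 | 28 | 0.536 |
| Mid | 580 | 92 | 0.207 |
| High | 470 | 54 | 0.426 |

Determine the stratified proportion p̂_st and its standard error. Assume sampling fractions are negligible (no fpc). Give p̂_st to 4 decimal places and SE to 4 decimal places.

N = 1290; stratum weights W_h = N_h/N.
p̂_st = Σ W_h p̂_h = (240·0.536 + 580·0.207 + 470·0.426)/1290 = 0.34800
V̂(p̂_st) = Σ W_h² p̂_h(1−p̂_h)/(n_h−1):
  stratum Low: (240/1290)²·0.536·0.464/27 = 0.000318832
  stratum Mid: (580/1290)²·0.207·0.793/91 = 0.000364652
  stratum High: (470/1290)²·0.426·0.574/53 = 0.000612438
V̂(p̂_st) = 0.00129592; SE = √V̂ = 0.0359989

p̂_st ≈ 0.3480, SE ≈ 0.0360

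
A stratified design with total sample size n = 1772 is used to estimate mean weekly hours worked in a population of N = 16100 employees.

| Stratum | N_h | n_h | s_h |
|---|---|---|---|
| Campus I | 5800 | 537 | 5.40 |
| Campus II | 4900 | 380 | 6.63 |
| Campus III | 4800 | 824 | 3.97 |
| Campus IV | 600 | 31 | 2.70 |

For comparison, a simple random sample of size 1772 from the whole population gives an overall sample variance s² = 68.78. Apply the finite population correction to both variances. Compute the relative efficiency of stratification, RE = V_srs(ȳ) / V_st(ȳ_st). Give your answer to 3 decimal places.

V̂(ȳ_st) = Σ W_h² (1 − n_h/N_h) s_h²/n_h, with W_h = N_h/N and N = 16100:
  stratum Campus I: (5800/16100)²·(1 − 537/5800)·5.40²/537 = 0.00639474
  stratum Campus II: (4900/16100)²·(1 − 380/4900)·6.63²/380 = 0.00988385
  stratum Campus III: (4800/16100)²·(1 − 824/4800)·3.97²/824 = 0.00140828
  stratum Campus IV: (600/16100)²·(1 − 31/600)·2.70²/31 = 0.000309726
V_st = 0.0179966
V_srs = (1 − 1772/16100)·68.78/1772 = 0.0345428
Relative efficiency = V_srs / V_st = 0.0345428/0.0179966 = 1.9194

RE ≈ 1.919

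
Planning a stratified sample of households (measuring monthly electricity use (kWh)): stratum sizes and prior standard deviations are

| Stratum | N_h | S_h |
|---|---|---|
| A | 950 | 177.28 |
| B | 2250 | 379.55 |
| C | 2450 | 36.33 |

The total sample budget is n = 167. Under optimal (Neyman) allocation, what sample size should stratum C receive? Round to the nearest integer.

13

Neyman allocation: n_h = n · N_h S_h / Σ N_i S_i, with n = 167.
  stratum A: N_h·S_h = 950·177.28 = 168416.00
  stratum B: N_h·S_h = 2250·379.55 = 853987.50
  stratum C: N_h·S_h = 2450·36.33 = 89008.50
Σ N_h S_h = 1111412.00
n for stratum C = 167·89008.50/1111412.00 = 13.374 → 13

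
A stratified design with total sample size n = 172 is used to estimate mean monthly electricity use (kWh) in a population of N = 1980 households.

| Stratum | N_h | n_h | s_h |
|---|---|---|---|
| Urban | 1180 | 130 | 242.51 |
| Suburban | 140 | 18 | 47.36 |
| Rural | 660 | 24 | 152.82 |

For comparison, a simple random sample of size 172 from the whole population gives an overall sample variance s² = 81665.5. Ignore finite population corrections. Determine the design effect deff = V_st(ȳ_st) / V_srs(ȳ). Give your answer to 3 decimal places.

V̂(ȳ_st) = Σ W_h² s_h²/n_h, with W_h = N_h/N and N = 1980:
  stratum Urban: (1180/1980)²·242.51²/130 = 160.675
  stratum Suburban: (140/1980)²·47.36²/18 = 0.622984
  stratum Rural: (660/1980)²·152.82²/24 = 108.12
V_st = 269.419
V_srs = s²/n = 81665.5/172 = 474.799
deff = V_st / V_srs = 269.419/474.799 = 0.5674

deff ≈ 0.567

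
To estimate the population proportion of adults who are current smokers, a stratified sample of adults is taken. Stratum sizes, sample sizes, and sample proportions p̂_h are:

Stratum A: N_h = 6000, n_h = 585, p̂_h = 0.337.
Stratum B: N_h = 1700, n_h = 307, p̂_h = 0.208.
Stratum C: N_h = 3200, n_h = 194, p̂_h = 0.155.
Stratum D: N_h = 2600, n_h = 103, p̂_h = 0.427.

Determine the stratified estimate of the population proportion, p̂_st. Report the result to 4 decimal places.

N = 13500; stratum weights W_h = N_h/N.
p̂_st = Σ W_h p̂_h = (6000·0.337 + 1700·0.208 + 3200·0.155 + 2600·0.427)/13500 = 0.29495

p̂_st ≈ 0.2949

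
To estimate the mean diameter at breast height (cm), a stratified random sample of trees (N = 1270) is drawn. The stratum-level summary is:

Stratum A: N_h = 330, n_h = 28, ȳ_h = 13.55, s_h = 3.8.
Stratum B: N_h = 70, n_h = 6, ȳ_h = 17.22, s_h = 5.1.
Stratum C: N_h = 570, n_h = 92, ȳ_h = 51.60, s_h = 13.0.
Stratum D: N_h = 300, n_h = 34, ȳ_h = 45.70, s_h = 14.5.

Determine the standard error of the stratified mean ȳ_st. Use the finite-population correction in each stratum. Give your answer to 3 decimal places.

SE(ȳ_st) ≈ 0.813

V̂(ȳ_st) = Σ W_h² (1 − n_h/N_h) s_h²/n_h, with W_h = N_h/N and N = 1270:
  stratum A: (330/1270)²·(1 − 28/330)·3.8²/28 = 0.0318656
  stratum B: (70/1270)²·(1 − 6/70)·5.1²/6 = 0.0120409
  stratum C: (570/1270)²·(1 − 92/570)·13.0²/92 = 0.310309
  stratum D: (300/1270)²·(1 − 34/300)·14.5²/34 = 0.305951
V̂(ȳ_st) = 0.660167
SE(ȳ_st) = √0.660167 = 0.812507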